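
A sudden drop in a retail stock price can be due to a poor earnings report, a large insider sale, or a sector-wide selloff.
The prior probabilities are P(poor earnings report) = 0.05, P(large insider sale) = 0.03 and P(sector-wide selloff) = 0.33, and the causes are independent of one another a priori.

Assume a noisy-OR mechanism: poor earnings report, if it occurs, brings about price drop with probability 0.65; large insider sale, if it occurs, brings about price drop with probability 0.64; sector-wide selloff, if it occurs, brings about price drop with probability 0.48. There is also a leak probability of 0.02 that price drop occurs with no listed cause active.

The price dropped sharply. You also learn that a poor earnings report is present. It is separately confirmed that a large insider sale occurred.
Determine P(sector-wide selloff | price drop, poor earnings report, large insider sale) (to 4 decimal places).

Under noisy-OR, P(price drop | causes) = 1 − (1−0.02)·∏(1−qᵢ) over the active causes.
For the numerator, keep only sector-wide selloff=true terms: 0.93579·0.33 = 0.308811
The normalizing constant is 0.87652·0.67 + 0.93579·0.33 = 0.896079
Posterior = 0.308811 / 0.896079 ≈ 0.3446

P(sector-wide selloff | price drop, poor earnings report, large insider sale) ≈ 0.3446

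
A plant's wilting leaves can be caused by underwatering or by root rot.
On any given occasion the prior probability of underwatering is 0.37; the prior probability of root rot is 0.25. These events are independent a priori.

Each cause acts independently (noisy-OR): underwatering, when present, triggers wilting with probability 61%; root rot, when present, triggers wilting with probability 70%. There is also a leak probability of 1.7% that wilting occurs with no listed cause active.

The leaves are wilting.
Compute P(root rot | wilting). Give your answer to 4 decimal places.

P(root rot | wilting) ≈ 0.5185

Under noisy-OR, P(wilting | causes) = 1 − (1−0.017)·∏(1−qᵢ) over the active causes.
Enumerate the 4 (underwatering, root rot) configurations and weight by the priors:
  P(wilting) = 0.017·0.63·0.75 + 0.7051·0.63·0.25 + 0.61663·0.37·0.75 + 0.884989·0.37·0.25
        = 0.008033 + 0.111053 + 0.171115 + 0.081861 = 0.372062
Keeping only the root rot-present terms gives 0.192914, so
  P(root rot | wilting) = 0.192914 / 0.372062 ≈ 0.5185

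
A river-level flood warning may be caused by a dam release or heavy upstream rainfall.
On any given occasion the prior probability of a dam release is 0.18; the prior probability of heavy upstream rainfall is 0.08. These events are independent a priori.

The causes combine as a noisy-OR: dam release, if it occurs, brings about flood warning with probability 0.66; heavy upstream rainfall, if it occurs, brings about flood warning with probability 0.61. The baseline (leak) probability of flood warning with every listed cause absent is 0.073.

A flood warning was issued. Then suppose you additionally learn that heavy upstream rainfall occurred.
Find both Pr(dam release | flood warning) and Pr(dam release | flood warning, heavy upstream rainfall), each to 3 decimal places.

Pr(dam release | flood warning) ≈ 0.565; Pr(dam release | flood warning, heavy upstream rainfall) ≈ 0.232

Under noisy-OR, P(flood warning | causes) = 1 − (1−0.073)·∏(1−qᵢ) over the active causes.
Enumerate the 4 (dam release, heavy upstream rainfall) configurations and weight by the priors:
  P(flood warning) = 0.073*0.82*0.92 + 0.63847*0.82*0.08 + 0.68482*0.18*0.92 + 0.87708*0.18*0.08
        = 0.055071 + 0.041884 + 0.113406 + 0.012630 = 0.222991
The terms with dam release present sum to 0.126036, so
  P(dam release | flood warning) = 0.126036 / 0.222991 ≈ 0.565

Now condition on the additional information:
Numerator (weight on configurations with dam release): 0.87708×0.18 = 0.157874
The normalizing constant is 0.63847×0.82 + 0.87708×0.18 = 0.681419
Posterior = 0.157874 / 0.681419 ≈ 0.232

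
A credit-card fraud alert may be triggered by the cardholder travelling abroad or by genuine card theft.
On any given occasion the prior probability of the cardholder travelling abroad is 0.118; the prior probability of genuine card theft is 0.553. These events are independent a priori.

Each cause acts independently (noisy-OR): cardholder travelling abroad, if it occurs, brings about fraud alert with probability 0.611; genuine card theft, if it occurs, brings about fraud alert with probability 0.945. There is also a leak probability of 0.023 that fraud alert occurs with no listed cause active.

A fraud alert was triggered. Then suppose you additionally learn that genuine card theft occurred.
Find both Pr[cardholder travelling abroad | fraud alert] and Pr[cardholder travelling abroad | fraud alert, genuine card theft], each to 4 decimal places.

Pr[cardholder travelling abroad | fraud alert] ≈ 0.1703; Pr[cardholder travelling abroad | fraud alert, genuine card theft] ≈ 0.1216

Under noisy-OR, P(fraud alert | causes) = 1 − (1−0.023)·∏(1−qᵢ) over the active causes.
Numerator (weight on configurations with cardholder travelling abroad): 0.032700 + 0.063890 = 0.096590
Normalizer over all consistent configurations: 0.023×0.882×0.447 + 0.946265×0.882×0.553 + 0.619947×0.118×0.447 + 0.979097×0.118×0.553 = 0.567195
P(cardholder travelling abroad | fraud alert) = 0.096590/0.567195 ≈ 0.1703

Now also conditioning on genuine card theft=true:
P(fraud alert | genuine card theft) = 0.946265·0.882 + 0.979097·0.118 = 0.834606 + 0.115533 = 0.950139
Restricting to configurations with cardholder travelling abroad present: 0.979097·0.118 = 0.115533.
Hence the posterior is 0.115533/0.950139 ≈ 0.1216.
Conditioning on genuine card theft lowers the posterior on cardholder travelling abroad: the classic explaining-away effect in a common-effect structure.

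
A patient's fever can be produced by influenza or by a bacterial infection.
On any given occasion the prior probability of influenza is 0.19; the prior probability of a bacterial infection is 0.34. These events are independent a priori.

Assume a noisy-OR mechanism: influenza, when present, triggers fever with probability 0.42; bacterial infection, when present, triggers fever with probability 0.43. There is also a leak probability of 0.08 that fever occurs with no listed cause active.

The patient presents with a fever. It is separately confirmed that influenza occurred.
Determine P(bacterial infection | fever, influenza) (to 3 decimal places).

Under noisy-OR, P(fever | causes) = 1 − (1−0.08)·∏(1−qᵢ) over the active causes.
By total probability over both values of bacterial infection:
  P(fever | influenza) = 0.4664*0.66 + 0.695848*0.34
        = 0.307824 + 0.236588 = 0.544412
Keeping only the bacterial infection-present terms gives 0.236588, so
  P(bacterial infection | fever, influenza) = 0.236588 / 0.544412 ≈ 0.435

P(bacterial infection | fever, influenza) ≈ 0.435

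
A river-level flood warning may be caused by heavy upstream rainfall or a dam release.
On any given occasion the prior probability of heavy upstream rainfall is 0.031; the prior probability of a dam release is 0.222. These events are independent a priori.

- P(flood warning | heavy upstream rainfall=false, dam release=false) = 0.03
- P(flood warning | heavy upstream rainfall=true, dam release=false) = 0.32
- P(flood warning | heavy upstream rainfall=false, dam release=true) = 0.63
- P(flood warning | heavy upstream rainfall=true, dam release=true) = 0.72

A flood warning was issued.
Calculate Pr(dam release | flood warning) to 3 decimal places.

Pr(dam release | flood warning) ≈ 0.822

Sum P(flood warning|·) weighted by the priors over the 4 (heavy upstream rainfall, dam release) configurations:
  P(flood warning) = 0.03*0.969*0.778 + 0.63*0.969*0.222 + 0.32*0.031*0.778 + 0.72*0.031*0.222
        = 0.022616 + 0.135524 + 0.007718 + 0.004955 = 0.170813
Configurations with dam release contribute 0.140479, so
  P(dam release | flood warning) = 0.140479 / 0.170813 ≈ 0.822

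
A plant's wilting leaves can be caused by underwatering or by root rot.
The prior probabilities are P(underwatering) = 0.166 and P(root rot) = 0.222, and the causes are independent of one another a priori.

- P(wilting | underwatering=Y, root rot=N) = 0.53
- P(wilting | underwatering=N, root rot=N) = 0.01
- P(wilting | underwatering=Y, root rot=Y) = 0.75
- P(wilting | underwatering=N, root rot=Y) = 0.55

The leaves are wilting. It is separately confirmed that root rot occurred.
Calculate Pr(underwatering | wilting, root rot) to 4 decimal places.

P(wilting | root rot) = 0.55×0.834 + 0.75×0.166 = 0.458700 + 0.124500 = 0.583200
The underwatering-present share is 0.75×0.166 = 0.124500.
Hence the posterior is 0.124500/0.583200 ≈ 0.2135.

Pr(underwatering | wilting, root rot) ≈ 0.2135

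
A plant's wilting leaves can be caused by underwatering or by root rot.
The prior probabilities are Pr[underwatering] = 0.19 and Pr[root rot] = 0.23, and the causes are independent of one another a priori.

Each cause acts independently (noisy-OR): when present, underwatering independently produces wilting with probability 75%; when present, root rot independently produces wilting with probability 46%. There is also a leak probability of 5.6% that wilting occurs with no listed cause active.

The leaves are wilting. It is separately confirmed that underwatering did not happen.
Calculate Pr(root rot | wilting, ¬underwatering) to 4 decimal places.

Under noisy-OR, P(wilting | causes) = 1 − (1−0.056)·∏(1−qᵢ) over the active causes.
P(wilting | ¬underwatering) = 0.056*0.77 + 0.49024*0.23 = 0.043120 + 0.112755 = 0.155875
The root rot-present share is 0.49024*0.23 = 0.112755.
Hence the posterior is 0.112755/0.155875 ≈ 0.7234.

Pr(root rot | wilting, ¬underwatering) ≈ 0.7234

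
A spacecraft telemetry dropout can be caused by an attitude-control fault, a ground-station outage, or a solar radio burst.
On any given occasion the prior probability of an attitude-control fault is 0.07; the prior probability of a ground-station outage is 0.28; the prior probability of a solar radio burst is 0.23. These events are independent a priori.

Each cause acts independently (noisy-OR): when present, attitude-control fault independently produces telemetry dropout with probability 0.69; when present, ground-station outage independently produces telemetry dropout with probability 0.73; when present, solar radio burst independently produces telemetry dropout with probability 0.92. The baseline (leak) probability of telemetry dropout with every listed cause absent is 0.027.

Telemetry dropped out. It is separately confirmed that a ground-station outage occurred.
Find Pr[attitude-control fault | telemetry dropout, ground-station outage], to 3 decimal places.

Pr[attitude-control fault | telemetry dropout, ground-station outage] ≈ 0.082

Under noisy-OR, P(telemetry dropout | causes) = 1 − (1−0.027)·∏(1−qᵢ) over the active causes.
By total probability over the 4 (attitude-control fault, solar radio burst) configurations:
  P(telemetry dropout | ground-station outage) = 0.73729·0.93·0.77 + 0.978983·0.93·0.23 + 0.91856·0.07·0.77 + 0.993485·0.07·0.23
        = 0.527973 + 0.209404 + 0.049510 + 0.015995 = 0.802882
Configurations with attitude-control fault contribute 0.065505, so
  P(attitude-control fault | telemetry dropout, ground-station outage) = 0.065505 / 0.802882 ≈ 0.082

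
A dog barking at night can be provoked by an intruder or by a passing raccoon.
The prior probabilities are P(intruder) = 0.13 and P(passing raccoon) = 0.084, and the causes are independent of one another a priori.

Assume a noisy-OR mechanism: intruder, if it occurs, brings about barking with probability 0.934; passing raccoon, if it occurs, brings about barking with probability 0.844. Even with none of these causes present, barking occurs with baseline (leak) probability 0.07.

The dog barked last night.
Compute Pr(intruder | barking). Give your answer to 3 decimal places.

Under noisy-OR, P(barking | causes) = 1 − (1−0.07)·∏(1−qᵢ) over the active causes.
P(barking) = 0.07×0.87×0.916 + 0.85492×0.87×0.084 + 0.93862×0.13×0.916 + 0.990425×0.13×0.084 = 0.055784 + 0.062478 + 0.111771 + 0.010815 = 0.240848
Restricting to configurations with intruder present: 0.111771 + 0.010815 = 0.122586.
P(intruder | barking) = 0.122586 / 0.240848 ≈ 0.509

Pr(intruder | barking) ≈ 0.509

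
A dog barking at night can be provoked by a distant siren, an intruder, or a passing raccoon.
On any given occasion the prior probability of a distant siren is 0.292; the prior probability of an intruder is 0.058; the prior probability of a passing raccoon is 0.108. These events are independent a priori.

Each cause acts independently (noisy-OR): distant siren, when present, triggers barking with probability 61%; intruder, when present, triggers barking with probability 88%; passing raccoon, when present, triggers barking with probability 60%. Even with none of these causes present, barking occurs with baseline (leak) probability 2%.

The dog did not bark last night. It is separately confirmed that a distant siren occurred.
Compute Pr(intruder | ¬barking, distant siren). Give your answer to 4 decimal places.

Pr(intruder | ¬barking, distant siren) ≈ 0.0073

Under noisy-OR, P(barking | causes) = 1 − (1−0.02)·∏(1−qᵢ) over the active causes.
P(¬barking | distant siren) = 0.3822*0.942*0.892 + 0.15288*0.942*0.108 + 0.045864*0.058*0.892 + 0.018346*0.058*0.108 = 0.321149 + 0.015553 + 0.002373 + 0.000115 = 0.339190
Restricting to configurations with intruder present: 0.002373 + 0.000115 = 0.002488.
P(intruder | ¬barking, distant siren) = 0.002488 / 0.339190 ≈ 0.0073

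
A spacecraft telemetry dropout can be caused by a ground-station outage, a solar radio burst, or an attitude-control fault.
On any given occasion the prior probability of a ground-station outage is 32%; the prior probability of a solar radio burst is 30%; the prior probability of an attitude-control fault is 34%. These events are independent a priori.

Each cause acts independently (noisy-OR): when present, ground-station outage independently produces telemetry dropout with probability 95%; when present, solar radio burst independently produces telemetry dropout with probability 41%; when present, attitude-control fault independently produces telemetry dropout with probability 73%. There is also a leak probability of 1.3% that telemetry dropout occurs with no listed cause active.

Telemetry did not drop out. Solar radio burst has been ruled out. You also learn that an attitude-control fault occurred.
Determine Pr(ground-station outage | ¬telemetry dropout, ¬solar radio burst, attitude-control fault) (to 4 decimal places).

Pr(ground-station outage | ¬telemetry dropout, ¬solar radio burst, attitude-control fault) ≈ 0.0230

Under noisy-OR, P(telemetry dropout | causes) = 1 − (1−0.013)·∏(1−qᵢ) over the active causes.
Weight on ground-station outage=true, given the evidence: 0.013324·0.32 = 0.004264
Normalizer over all consistent configurations: 0.26649·0.68 + 0.013324·0.32 = 0.185477
P(ground-station outage | ¬telemetry dropout, ¬solar radio burst, attitude-control fault) = 0.004264/0.185477 ≈ 0.0230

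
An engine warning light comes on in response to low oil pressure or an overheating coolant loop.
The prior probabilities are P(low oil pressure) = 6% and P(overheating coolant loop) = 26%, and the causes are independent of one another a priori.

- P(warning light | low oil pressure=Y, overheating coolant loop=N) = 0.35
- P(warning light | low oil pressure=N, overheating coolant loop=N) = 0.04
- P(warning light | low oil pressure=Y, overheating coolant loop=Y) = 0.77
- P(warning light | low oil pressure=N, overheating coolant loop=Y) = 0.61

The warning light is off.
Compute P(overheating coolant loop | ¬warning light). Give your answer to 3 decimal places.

P(overheating coolant loop | ¬warning light) ≈ 0.124

Sum P(¬warning light|·) weighted by the priors over the 4 (low oil pressure, overheating coolant loop) configurations:
  P(¬warning light) = 0.96×0.94×0.74 + 0.39×0.94×0.26 + 0.65×0.06×0.74 + 0.23×0.06×0.26
        = 0.667776 + 0.095316 + 0.028860 + 0.003588 = 0.795540
The terms with overheating coolant loop present sum to 0.098904, so
  P(overheating coolant loop | ¬warning light) = 0.098904 / 0.795540 ≈ 0.124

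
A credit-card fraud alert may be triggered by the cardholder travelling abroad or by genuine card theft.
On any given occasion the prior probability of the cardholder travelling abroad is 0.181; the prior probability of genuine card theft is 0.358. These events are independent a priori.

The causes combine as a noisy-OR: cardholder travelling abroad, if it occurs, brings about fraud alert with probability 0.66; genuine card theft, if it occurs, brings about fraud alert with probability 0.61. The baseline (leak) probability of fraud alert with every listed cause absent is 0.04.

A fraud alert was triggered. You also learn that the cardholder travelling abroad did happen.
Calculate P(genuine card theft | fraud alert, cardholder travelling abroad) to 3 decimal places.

P(genuine card theft | fraud alert, cardholder travelling abroad) ≈ 0.419

Under noisy-OR, P(fraud alert | causes) = 1 − (1−0.04)·∏(1−qᵢ) over the active causes.
For the numerator, keep only genuine card theft=true terms: 0.872704×0.358 = 0.312428
Normalizer over all consistent configurations: 0.6736×0.642 + 0.872704×0.358 = 0.744879
Posterior = 0.312428 / 0.744879 ≈ 0.419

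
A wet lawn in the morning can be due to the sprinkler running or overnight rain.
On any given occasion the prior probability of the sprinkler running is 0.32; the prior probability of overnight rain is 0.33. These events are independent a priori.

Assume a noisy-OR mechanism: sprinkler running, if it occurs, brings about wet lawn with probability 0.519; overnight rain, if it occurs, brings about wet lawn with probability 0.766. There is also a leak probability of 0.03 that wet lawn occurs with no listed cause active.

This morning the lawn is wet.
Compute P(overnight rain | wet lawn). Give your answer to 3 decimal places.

Under noisy-OR, P(wet lawn | causes) = 1 − (1−0.03)·∏(1−qᵢ) over the active causes.
P(wet lawn) = 0.03×0.68×0.67 + 0.77302×0.68×0.33 + 0.53343×0.32×0.67 + 0.890823×0.32×0.33 = 0.013668 + 0.173466 + 0.114367 + 0.094071 = 0.395572
Of this, 0.267537 comes from 0.173466 + 0.094071 (the overnight rain=true cases).
Hence the posterior is 0.267537/0.395572 ≈ 0.676.

P(overnight rain | wet lawn) ≈ 0.676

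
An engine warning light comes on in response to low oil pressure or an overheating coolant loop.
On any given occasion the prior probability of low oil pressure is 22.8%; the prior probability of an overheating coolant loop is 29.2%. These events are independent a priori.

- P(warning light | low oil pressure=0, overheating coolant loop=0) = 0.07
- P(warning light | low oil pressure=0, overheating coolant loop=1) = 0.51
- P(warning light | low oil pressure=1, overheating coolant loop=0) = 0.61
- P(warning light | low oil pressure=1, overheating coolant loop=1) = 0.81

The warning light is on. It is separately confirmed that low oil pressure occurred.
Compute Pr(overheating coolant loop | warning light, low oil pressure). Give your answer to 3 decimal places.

Pr(overheating coolant loop | warning light, low oil pressure) ≈ 0.354

Numerator (weight on configurations with overheating coolant loop): 0.81·0.292 = 0.236520
Normalizer over all consistent configurations: 0.61·0.708 + 0.81·0.292 = 0.668400
Posterior = 0.236520 / 0.668400 ≈ 0.354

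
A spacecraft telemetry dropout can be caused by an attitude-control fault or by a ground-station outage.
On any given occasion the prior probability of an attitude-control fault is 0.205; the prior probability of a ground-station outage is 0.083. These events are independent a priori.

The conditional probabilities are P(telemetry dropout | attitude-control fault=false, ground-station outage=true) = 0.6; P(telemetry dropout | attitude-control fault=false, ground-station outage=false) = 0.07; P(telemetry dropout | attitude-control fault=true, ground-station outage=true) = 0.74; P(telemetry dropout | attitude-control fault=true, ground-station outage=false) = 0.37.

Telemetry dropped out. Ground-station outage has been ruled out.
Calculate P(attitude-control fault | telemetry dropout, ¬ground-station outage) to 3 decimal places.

P(attitude-control fault | telemetry dropout, ¬ground-station outage) ≈ 0.577

Sum P(telemetry dropout|·) weighted by the priors over both values of attitude-control fault:
  P(telemetry dropout | ¬ground-station outage) = 0.07·0.795 + 0.37·0.205
        = 0.055650 + 0.075850 = 0.131500
Keeping only the attitude-control fault-present terms gives 0.075850, so
  P(attitude-control fault | telemetry dropout, ¬ground-station outage) = 0.075850 / 0.131500 ≈ 0.577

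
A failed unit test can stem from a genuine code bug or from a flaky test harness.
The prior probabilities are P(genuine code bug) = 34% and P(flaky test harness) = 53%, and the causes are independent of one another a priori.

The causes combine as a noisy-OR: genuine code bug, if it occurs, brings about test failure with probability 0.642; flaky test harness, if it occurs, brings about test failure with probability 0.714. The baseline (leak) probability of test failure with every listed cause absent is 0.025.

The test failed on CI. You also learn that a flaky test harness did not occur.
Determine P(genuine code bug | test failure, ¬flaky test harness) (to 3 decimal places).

Under noisy-OR, P(test failure | causes) = 1 − (1−0.025)·∏(1−qᵢ) over the active causes.
Weight on genuine code bug=true, given the evidence: 0.65095×0.34 = 0.221323
The normalizing constant is 0.025×0.66 + 0.65095×0.34 = 0.237823
Posterior = 0.221323 / 0.237823 ≈ 0.931

P(genuine code bug | test failure, ¬flaky test harness) ≈ 0.931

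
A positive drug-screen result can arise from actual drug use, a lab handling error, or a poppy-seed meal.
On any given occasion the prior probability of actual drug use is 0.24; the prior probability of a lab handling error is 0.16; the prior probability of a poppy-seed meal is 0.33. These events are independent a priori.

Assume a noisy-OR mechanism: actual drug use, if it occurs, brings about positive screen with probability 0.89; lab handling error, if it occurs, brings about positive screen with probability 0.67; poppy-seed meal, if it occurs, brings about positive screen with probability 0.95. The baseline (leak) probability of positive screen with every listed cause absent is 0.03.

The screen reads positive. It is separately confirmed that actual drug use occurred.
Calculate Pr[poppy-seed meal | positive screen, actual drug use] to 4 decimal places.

Under noisy-OR, P(positive screen | causes) = 1 − (1−0.03)·∏(1−qᵢ) over the active causes.
By total probability over the 4 (lab handling error, poppy-seed meal) configurations:
  P(positive screen | actual drug use) = 0.8933·0.84·0.67 + 0.994665·0.84·0.33 + 0.964789·0.16·0.67 + 0.998239·0.16·0.33
        = 0.502749 + 0.275721 + 0.103425 + 0.052707 = 0.934602
Keeping only the poppy-seed meal-present terms gives 0.328428, so
  P(poppy-seed meal | positive screen, actual drug use) = 0.328428 / 0.934602 ≈ 0.3514

Pr[poppy-seed meal | positive screen, actual drug use] ≈ 0.3514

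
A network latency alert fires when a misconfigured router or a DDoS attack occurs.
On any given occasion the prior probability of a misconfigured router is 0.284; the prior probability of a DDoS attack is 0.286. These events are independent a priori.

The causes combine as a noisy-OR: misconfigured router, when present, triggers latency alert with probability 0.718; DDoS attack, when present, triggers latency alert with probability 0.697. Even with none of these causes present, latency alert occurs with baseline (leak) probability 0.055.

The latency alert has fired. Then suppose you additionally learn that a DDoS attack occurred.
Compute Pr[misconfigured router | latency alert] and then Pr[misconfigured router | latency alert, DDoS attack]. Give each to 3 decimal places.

Under noisy-OR, P(latency alert | causes) = 1 − (1−0.055)·∏(1−qᵢ) over the active causes.
For the numerator, keep only misconfigured router=true terms: 0.148738 + 0.074665 = 0.223403
Denominator P(latency alert): 0.055·0.716·0.714 + 0.713665·0.716·0.286 + 0.73351·0.284·0.714 + 0.919254·0.284·0.286 = 0.397661
Posterior = 0.223403 / 0.397661 ≈ 0.562

Now condition on the additional information:
For the numerator, keep only misconfigured router=true terms: 0.919254*0.284 = 0.261068
The normalizing constant is 0.713665*0.716 + 0.919254*0.284 = 0.772052
P(misconfigured router | latency alert, DDoS attack) = 0.261068/0.772052 ≈ 0.338
— DDoS attack explains away the evidence for misconfigured router.

Pr[misconfigured router | latency alert] ≈ 0.562; Pr[misconfigured router | latency alert, DDoS attack] ≈ 0.338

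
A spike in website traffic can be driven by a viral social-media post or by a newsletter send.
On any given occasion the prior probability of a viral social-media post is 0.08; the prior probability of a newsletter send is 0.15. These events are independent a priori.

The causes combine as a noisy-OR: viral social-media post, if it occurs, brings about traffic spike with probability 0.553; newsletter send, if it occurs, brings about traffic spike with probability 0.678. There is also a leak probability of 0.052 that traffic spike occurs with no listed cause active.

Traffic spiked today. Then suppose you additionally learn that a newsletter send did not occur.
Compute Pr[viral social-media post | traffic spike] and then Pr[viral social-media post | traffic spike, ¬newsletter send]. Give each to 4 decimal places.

Under noisy-OR, P(traffic spike | causes) = 1 − (1−0.052)·∏(1−qᵢ) over the active causes.
Weight on viral social-media post=true, given the evidence: 0.039185 + 0.010363 = 0.049548
Normalizer over all consistent configurations: 0.052·0.92·0.85 + 0.694744·0.92·0.15 + 0.576244·0.08·0.85 + 0.863551·0.08·0.15 = 0.186087
P(viral social-media post | traffic spike) = 0.049548/0.186087 ≈ 0.2663

Now also conditioning on newsletter send≠true:
P(traffic spike | ¬newsletter send) = 0.052×0.92 + 0.576244×0.08 = 0.047840 + 0.046100 = 0.093940
Restricting to configurations with viral social-media post present: 0.576244×0.08 = 0.046100.
Hence the posterior is 0.046100/0.093940 ≈ 0.4907.
Ruling out newsletter send raises the posterior on viral social-media post — the flip side of explaining away.

Pr[viral social-media post | traffic spike] ≈ 0.2663; Pr[viral social-media post | traffic spike, ¬newsletter send] ≈ 0.4907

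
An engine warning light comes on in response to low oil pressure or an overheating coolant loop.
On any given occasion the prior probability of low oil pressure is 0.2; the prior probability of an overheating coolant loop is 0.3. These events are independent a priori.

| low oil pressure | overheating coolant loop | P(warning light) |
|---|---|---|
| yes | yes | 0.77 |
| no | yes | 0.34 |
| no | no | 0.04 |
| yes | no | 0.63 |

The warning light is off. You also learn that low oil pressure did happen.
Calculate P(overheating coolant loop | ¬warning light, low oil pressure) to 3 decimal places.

P(¬warning light | low oil pressure) = 0.37*0.7 + 0.23*0.3 = 0.259000 + 0.069000 = 0.328000
Restricting to configurations with overheating coolant loop present: 0.23*0.3 = 0.069000.
So P(overheating coolant loop | ¬warning light, low oil pressure) = 0.069000/0.328000 ≈ 0.210.

P(overheating coolant loop | ¬warning light, low oil pressure) ≈ 0.210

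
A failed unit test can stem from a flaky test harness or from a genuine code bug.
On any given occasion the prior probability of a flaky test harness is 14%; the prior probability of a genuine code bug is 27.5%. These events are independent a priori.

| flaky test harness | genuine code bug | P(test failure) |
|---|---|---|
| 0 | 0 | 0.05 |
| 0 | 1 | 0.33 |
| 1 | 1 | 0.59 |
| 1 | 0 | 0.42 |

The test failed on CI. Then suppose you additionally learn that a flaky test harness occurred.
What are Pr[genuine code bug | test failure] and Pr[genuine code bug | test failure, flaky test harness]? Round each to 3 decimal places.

P(test failure) = 0.05×0.86×0.725 + 0.33×0.86×0.275 + 0.42×0.14×0.725 + 0.59×0.14×0.275 = 0.031175 + 0.078045 + 0.042630 + 0.022715 = 0.174565
The genuine code bug-present share is 0.078045 + 0.022715 = 0.100760.
Hence the posterior is 0.100760/0.174565 ≈ 0.577.

With the extra evidence:
Weight on genuine code bug=true, given the evidence: 0.59×0.275 = 0.162250
Denominator P(test failure | flaky test harness): 0.42×0.725 + 0.59×0.275 = 0.466750
Posterior = 0.162250 / 0.466750 ≈ 0.348
Conditioning on flaky test harness lowers the posterior on genuine code bug: the classic explaining-away effect in a common-effect structure.

Pr[genuine code bug | test failure] ≈ 0.577; Pr[genuine code bug | test failure, flaky test harness] ≈ 0.348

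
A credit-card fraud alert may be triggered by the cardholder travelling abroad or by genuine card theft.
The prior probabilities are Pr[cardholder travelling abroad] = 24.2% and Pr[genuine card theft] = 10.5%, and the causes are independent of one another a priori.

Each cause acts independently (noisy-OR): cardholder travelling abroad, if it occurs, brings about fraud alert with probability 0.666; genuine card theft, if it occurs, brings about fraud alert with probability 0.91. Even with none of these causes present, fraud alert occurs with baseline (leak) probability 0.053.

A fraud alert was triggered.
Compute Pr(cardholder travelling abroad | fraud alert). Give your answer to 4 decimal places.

Pr(cardholder travelling abroad | fraud alert) ≈ 0.6137

Under noisy-OR, P(fraud alert | causes) = 1 − (1−0.053)·∏(1−qᵢ) over the active causes.
Enumerate the 4 (cardholder travelling abroad, genuine card theft) configurations and weight by the priors:
  P(fraud alert) = 0.053*0.758*0.895 + 0.91477*0.758*0.105 + 0.683702*0.242*0.895 + 0.971533*0.242*0.105
        = 0.035956 + 0.072807 + 0.148083 + 0.024687 = 0.281533
Configurations with cardholder travelling abroad contribute 0.172770, so
  P(cardholder travelling abroad | fraud alert) = 0.172770 / 0.281533 ≈ 0.6137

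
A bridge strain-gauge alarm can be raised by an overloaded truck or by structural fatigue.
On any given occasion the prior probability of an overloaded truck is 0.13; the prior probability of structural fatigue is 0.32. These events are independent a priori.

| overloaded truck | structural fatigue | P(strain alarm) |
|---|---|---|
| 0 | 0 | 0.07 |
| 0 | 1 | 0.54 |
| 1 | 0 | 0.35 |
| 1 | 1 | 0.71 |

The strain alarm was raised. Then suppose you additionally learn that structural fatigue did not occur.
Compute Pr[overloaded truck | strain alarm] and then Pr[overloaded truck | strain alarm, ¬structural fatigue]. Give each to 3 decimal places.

Pr[overloaded truck | strain alarm] ≈ 0.240; Pr[overloaded truck | strain alarm, ¬structural fatigue] ≈ 0.428

By total probability over the 4 (overloaded truck, structural fatigue) configurations:
  P(strain alarm) = 0.07*0.87*0.68 + 0.54*0.87*0.32 + 0.35*0.13*0.68 + 0.71*0.13*0.32
        = 0.041412 + 0.150336 + 0.030940 + 0.029536 = 0.252224
Configurations with overloaded truck contribute 0.060476, so
  P(overloaded truck | strain alarm) = 0.060476 / 0.252224 ≈ 0.240

Now condition on the additional information:
Numerator (weight on configurations with overloaded truck): 0.35·0.13 = 0.045500
The normalizing constant is 0.07·0.87 + 0.35·0.13 = 0.106400
P(overloaded truck | strain alarm, ¬structural fatigue) = 0.045500/0.106400 ≈ 0.428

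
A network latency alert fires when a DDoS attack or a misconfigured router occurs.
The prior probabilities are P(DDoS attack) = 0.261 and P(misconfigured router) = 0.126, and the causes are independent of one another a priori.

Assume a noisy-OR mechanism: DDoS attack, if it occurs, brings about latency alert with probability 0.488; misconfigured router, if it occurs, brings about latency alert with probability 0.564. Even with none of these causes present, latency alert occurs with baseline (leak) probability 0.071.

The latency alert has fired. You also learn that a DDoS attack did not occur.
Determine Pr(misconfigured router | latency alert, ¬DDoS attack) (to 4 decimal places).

Pr(misconfigured router | latency alert, ¬DDoS attack) ≈ 0.5471

Under noisy-OR, P(latency alert | causes) = 1 − (1−0.071)·∏(1−qᵢ) over the active causes.
P(latency alert | ¬DDoS attack) = 0.071×0.874 + 0.594956×0.126 = 0.062054 + 0.074964 = 0.137018
Restricting to configurations with misconfigured router present: 0.594956×0.126 = 0.074964.
So P(misconfigured router | latency alert, ¬DDoS attack) = 0.074964/0.137018 ≈ 0.5471.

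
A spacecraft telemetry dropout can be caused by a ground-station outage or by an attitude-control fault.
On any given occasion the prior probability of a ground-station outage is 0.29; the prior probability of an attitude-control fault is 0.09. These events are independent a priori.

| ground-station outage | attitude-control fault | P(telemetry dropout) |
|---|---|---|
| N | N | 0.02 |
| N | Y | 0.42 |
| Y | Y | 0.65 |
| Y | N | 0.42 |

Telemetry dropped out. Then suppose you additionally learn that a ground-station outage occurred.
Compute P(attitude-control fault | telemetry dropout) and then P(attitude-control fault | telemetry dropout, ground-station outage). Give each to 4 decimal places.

Weight on attitude-control fault=true, given the evidence: 0.026838 + 0.016965 = 0.043803
The normalizing constant is 0.02*0.71*0.91 + 0.42*0.71*0.09 + 0.42*0.29*0.91 + 0.65*0.29*0.09 = 0.167563
P(attitude-control fault | telemetry dropout) = 0.043803/0.167563 ≈ 0.2614

Now also conditioning on ground-station outage=true:
Enumerate both values of attitude-control fault and weight by the priors:
  P(telemetry dropout | ground-station outage) = 0.42·0.91 + 0.65·0.09
        = 0.382200 + 0.058500 = 0.440700
Configurations with attitude-control fault contribute 0.058500, so
  P(attitude-control fault | telemetry dropout, ground-station outage) = 0.058500 / 0.440700 ≈ 0.1327
The drop from 0.2614 to 0.1327 is the explaining-away (discounting) effect.

P(attitude-control fault | telemetry dropout) ≈ 0.2614; P(attitude-control fault | telemetry dropout, ground-station outage) ≈ 0.1327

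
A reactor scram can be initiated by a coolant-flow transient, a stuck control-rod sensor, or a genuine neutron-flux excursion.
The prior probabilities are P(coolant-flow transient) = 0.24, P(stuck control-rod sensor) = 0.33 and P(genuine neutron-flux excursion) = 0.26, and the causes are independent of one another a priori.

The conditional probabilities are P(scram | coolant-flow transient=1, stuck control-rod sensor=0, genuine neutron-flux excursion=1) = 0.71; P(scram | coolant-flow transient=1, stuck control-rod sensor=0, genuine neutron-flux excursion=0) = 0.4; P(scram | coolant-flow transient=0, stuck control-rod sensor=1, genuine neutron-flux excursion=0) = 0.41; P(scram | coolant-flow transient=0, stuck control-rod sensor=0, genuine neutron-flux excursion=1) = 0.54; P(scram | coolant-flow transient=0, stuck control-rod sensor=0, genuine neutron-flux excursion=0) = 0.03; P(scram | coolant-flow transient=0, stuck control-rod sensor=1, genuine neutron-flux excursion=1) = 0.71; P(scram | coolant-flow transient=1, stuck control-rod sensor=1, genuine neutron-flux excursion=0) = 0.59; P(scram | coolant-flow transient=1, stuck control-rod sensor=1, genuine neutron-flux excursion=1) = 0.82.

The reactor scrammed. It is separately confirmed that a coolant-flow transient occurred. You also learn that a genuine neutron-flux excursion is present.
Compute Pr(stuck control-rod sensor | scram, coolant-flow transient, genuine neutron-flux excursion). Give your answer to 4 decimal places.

Pr(stuck control-rod sensor | scram, coolant-flow transient, genuine neutron-flux excursion) ≈ 0.3626

Sum P(scram|·) weighted by the priors over both values of stuck control-rod sensor:
  P(scram | coolant-flow transient, genuine neutron-flux excursion) = 0.71·0.67 + 0.82·0.33
        = 0.475700 + 0.270600 = 0.746300
Configurations with stuck control-rod sensor contribute 0.270600, so
  P(stuck control-rod sensor | scram, coolant-flow transient, genuine neutron-flux excursion) = 0.270600 / 0.746300 ≈ 0.3626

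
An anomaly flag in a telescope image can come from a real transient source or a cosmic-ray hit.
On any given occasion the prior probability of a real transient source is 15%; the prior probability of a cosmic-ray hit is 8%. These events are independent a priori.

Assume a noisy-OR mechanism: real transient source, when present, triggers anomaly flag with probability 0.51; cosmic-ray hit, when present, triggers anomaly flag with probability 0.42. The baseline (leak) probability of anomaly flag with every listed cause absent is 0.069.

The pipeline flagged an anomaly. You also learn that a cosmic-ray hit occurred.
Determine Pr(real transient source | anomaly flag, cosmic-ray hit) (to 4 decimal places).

Pr(real transient source | anomaly flag, cosmic-ray hit) ≈ 0.2200

Under noisy-OR, P(anomaly flag | causes) = 1 − (1−0.069)·∏(1−qᵢ) over the active causes.
Enumerate both values of real transient source and weight by the priors:
  P(anomaly flag | cosmic-ray hit) = 0.46002·0.85 + 0.73541·0.15
        = 0.391017 + 0.110311 = 0.501328
Configurations with real transient source contribute 0.110311, so
  P(real transient source | anomaly flag, cosmic-ray hit) = 0.110311 / 0.501328 ≈ 0.2200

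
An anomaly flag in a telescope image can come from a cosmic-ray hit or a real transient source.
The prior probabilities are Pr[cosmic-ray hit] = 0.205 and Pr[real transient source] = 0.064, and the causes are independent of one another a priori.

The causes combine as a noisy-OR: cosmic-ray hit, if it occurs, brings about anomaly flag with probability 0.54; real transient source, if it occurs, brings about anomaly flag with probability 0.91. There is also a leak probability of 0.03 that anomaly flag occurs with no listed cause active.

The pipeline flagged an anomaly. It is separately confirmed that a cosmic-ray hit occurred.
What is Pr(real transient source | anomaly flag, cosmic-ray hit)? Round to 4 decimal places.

Pr(real transient source | anomaly flag, cosmic-ray hit) ≈ 0.1060

Under noisy-OR, P(anomaly flag | causes) = 1 − (1−0.03)·∏(1−qᵢ) over the active causes.
Sum P(anomaly flag|·) weighted by the priors over both values of real transient source:
  P(anomaly flag | cosmic-ray hit) = 0.5538·0.936 + 0.959842·0.064
        = 0.518357 + 0.061430 = 0.579787
Keeping only the real transient source-present terms gives 0.061430, so
  P(real transient source | anomaly flag, cosmic-ray hit) = 0.061430 / 0.579787 ≈ 0.1060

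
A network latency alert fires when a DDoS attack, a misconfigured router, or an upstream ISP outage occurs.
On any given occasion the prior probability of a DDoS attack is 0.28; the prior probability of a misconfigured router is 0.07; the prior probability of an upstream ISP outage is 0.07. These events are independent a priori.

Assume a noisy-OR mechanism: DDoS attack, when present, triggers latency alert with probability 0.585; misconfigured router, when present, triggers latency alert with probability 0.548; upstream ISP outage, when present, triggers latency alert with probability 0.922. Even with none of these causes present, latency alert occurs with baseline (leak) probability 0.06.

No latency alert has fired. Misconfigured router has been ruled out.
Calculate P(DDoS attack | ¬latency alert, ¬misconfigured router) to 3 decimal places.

Under noisy-OR, P(latency alert | causes) = 1 − (1−0.06)·∏(1−qᵢ) over the active causes.
Enumerate the 4 (DDoS attack, upstream ISP outage) configurations and weight by the priors:
  P(¬latency alert | ¬misconfigured router) = 0.94×0.72×0.93 + 0.07332×0.72×0.07 + 0.3901×0.28×0.93 + 0.030428×0.28×0.07
        = 0.629424 + 0.003695 + 0.101582 + 0.000596 = 0.735297
The terms with DDoS attack present sum to 0.102178, so
  P(DDoS attack | ¬latency alert, ¬misconfigured router) = 0.102178 / 0.735297 ≈ 0.139

P(DDoS attack | ¬latency alert, ¬misconfigured router) ≈ 0.139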